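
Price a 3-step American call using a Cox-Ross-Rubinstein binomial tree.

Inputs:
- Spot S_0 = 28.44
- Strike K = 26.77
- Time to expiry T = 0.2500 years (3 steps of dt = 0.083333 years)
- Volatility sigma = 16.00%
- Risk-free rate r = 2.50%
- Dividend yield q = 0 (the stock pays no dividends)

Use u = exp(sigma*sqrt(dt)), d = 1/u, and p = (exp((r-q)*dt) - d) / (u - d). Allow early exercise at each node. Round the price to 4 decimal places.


dt = T/N = 0.083333
u = exp(sigma*sqrt(dt)) = 1.047271; d = 1/u = 0.954862
p = (exp((r-q)*dt) - d) / (u - d) = 0.511023
Discount per step: exp(-r*dt) = 0.997919
Stock lattice S(k, i) with i counting down-moves:
  k=0: S(0,0) = 28.4400
  k=1: S(1,0) = 29.7844; S(1,1) = 27.1563
  k=2: S(2,0) = 31.1923; S(2,1) = 28.4400; S(2,2) = 25.9305
  k=3: S(3,0) = 32.6668; S(3,1) = 29.7844; S(3,2) = 27.1563; S(3,3) = 24.7601
Terminal payoffs V(N, i) = max(S_T - K, 0):
  V(3,0) = 5.896846; V(3,1) = 3.014396; V(3,2) = 0.386287; V(3,3) = 0.000000
Backward induction: V(k, i) = exp(-r*dt) * [p * V(k+1, i) + (1-p) * V(k+1, i+1)]; then take max(V_cont, immediate exercise) for American.
  V(2,0) = exp(-r*dt) * [p*5.896846 + (1-p)*3.014396] = 4.478056; exercise = 4.422343; V(2,0) = max -> 4.478056
  V(2,1) = exp(-r*dt) * [p*3.014396 + (1-p)*0.386287] = 1.725713; exercise = 1.670000; V(2,1) = max -> 1.725713
  V(2,2) = exp(-r*dt) * [p*0.386287 + (1-p)*0.000000] = 0.196991; exercise = 0.000000; V(2,2) = max -> 0.196991
  V(1,0) = exp(-r*dt) * [p*4.478056 + (1-p)*1.725713] = 3.125705; exercise = 3.014396; V(1,0) = max -> 3.125705
  V(1,1) = exp(-r*dt) * [p*1.725713 + (1-p)*0.196991] = 0.976168; exercise = 0.386287; V(1,1) = max -> 0.976168
  V(0,0) = exp(-r*dt) * [p*3.125705 + (1-p)*0.976168] = 2.070314; exercise = 1.670000; V(0,0) = max -> 2.070314

Answer: Price = V(0,0) = 2.0703


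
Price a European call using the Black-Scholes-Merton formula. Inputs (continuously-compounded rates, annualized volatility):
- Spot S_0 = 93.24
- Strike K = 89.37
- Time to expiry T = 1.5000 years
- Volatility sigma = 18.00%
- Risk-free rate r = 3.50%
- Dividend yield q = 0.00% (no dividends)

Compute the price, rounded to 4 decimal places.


Answer: Price = 12.7430

Derivation:
d1 = (ln(S/K) + (r - q + 0.5*sigma^2) * T) / (sigma * sqrt(T)) = 0.54066480
d2 = d1 - sigma * sqrt(T) = 0.32021072
exp(-rT) = 0.94885432; exp(-qT) = 1.00000000
C = S_0 * exp(-qT) * N(d1) - K * exp(-rT) * N(d2)
N(d1) = 0.70563068; N(d2) = 0.62559570
C = 93.2400 * 1.00000000 * 0.70563068 - 89.3700 * 0.94885432 * 0.62559570 = 12.7430


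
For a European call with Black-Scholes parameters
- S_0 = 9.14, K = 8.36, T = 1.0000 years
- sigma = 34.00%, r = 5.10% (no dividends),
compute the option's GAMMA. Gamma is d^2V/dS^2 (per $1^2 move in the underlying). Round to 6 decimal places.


d1 = 0.5823587011; d2 = 0.2423587011
phi(d1) = 0.3367180447; exp(-qT) = 1.0000000000; exp(-rT) = 0.9502786705
Gamma = exp(-qT) * phi(d1) / (S * sigma * sqrt(T)) = 1.0000000000 * 0.3367180447 / (9.1400 * 0.3400 * 1.0000000000) = 0.108353

Answer: Gamma = 0.108353


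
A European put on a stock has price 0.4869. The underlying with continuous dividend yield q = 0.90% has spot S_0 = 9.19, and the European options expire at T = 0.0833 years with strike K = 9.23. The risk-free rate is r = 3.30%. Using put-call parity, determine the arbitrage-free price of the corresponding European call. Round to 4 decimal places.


Answer: Call price = 0.4654

Derivation:
Put-call parity: C - P = S_0 * exp(-qT) - K * exp(-rT).
S_0 * exp(-qT) = 9.1900 * 0.99925058 = 9.18311284
K * exp(-rT) = 9.2300 * 0.99725487 = 9.20466249
C = P + S*exp(-qT) - K*exp(-rT)
C = 0.4869 + 9.18311284 - 9.20466249 = 0.4654


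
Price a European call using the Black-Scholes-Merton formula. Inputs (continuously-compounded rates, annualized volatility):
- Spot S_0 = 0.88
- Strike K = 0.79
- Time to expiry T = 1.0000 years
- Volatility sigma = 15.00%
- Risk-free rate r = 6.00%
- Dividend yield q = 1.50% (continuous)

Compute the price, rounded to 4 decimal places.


d1 = (ln(S/K) + (r - q + 0.5*sigma^2) * T) / (sigma * sqrt(T)) = 1.09425975
d2 = d1 - sigma * sqrt(T) = 0.94425975
exp(-rT) = 0.94176453; exp(-qT) = 0.98511194
C = S_0 * exp(-qT) * N(d1) - K * exp(-rT) * N(d2)
N(d1) = 0.86307946; N(d2) = 0.82748153
C = 0.8800 * 0.98511194 * 0.86307946 - 0.7900 * 0.94176453 * 0.82748153 = 0.1326

Answer: Price = 0.1326


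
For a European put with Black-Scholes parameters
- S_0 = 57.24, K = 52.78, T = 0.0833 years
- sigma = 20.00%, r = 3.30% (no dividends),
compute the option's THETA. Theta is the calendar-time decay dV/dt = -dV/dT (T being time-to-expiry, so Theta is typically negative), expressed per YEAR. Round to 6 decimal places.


d1 = 1.4818151202; d2 = 1.4240916414
phi(d1) = 0.1330771081; exp(-qT) = 1.0000000000; exp(-rT) = 0.9972548748
Theta = -S*exp(-qT)*phi(d1)*sigma/(2*sqrt(T)) + r*K*exp(-rT)*N(-d2) - q*S*exp(-qT)*N(-d1)
N(-d1) = 0.0691947474; N(-d2) = 0.0772099729; sqrt(T) = 0.2886173938
Term 1 = -57.2400 * 1.0000000000 * 0.1330771081 * 0.2000 / (2 * 0.2886173938) = -2.6392496888
Term 2 = 0.0330 * 52.7800 * 0.9972548748 * 0.0772099729 = 0.1341105346
Term 3 = 0 (no dividend yield, q = 0)
Theta = -2.6392496888 + (0.1341105346) + (0.0000000000) = -2.505139

Answer: Theta = -2.505139


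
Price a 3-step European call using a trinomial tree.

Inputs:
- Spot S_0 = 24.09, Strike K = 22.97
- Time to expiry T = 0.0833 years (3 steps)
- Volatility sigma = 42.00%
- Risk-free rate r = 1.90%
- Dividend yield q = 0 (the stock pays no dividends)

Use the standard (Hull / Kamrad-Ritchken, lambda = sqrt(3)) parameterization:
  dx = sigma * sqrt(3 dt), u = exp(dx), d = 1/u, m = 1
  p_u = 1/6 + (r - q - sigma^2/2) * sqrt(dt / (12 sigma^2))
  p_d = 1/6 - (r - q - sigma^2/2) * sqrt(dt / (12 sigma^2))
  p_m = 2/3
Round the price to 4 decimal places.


Answer: Price = V(0,0) = 1.8393

Derivation:
dt = T/N = 0.027767; dx = sigma*sqrt(3*dt) = 0.121219
u = exp(dx) = 1.128872; d = 1/u = 0.885840
p_u = 0.158741, p_m = 0.666667, p_d = 0.174592
Discount per step: exp(-r*dt) = 0.999473
Stock lattice S(k, j) with j the centered position index:
  k=0: S(0,+0) = 24.0900
  k=1: S(1,-1) = 21.3399; S(1,+0) = 24.0900; S(1,+1) = 27.1945
  k=2: S(2,-2) = 18.9037; S(2,-1) = 21.3399; S(2,+0) = 24.0900; S(2,+1) = 27.1945; S(2,+2) = 30.6992
  k=3: S(3,-3) = 16.7457; S(3,-2) = 18.9037; S(3,-1) = 21.3399; S(3,+0) = 24.0900; S(3,+1) = 27.1945; S(3,+2) = 30.6992; S(3,+3) = 34.6554
Terminal payoffs V(N, j) = max(S_T - K, 0):
  V(3,-3) = 0.000000; V(3,-2) = 0.000000; V(3,-1) = 0.000000; V(3,+0) = 1.120000; V(3,+1) = 4.224537; V(3,+2) = 7.729164; V(3,+3) = 11.685441
Backward induction: V(k, j) = exp(-r*dt) * [p_u * V(k+1, j+1) + p_m * V(k+1, j) + p_d * V(k+1, j-1)]
  V(2,-2) = exp(-r*dt) * [p_u*0.000000 + p_m*0.000000 + p_d*0.000000] = 0.000000
  V(2,-1) = exp(-r*dt) * [p_u*1.120000 + p_m*0.000000 + p_d*0.000000] = 0.177696
  V(2,+0) = exp(-r*dt) * [p_u*4.224537 + p_m*1.120000 + p_d*0.000000] = 1.416527
  V(2,+1) = exp(-r*dt) * [p_u*7.729164 + p_m*4.224537 + p_d*1.120000] = 4.236602
  V(2,+2) = exp(-r*dt) * [p_u*11.685441 + p_m*7.729164 + p_d*4.224537] = 7.741222
  V(1,-1) = exp(-r*dt) * [p_u*1.416527 + p_m*0.177696 + p_d*0.000000] = 0.343144
  V(1,+0) = exp(-r*dt) * [p_u*4.236602 + p_m*1.416527 + p_d*0.177696] = 1.647030
  V(1,+1) = exp(-r*dt) * [p_u*7.741222 + p_m*4.236602 + p_d*1.416527] = 4.298298
  V(0,+0) = exp(-r*dt) * [p_u*4.298298 + p_m*1.647030 + p_d*0.343144] = 1.839276


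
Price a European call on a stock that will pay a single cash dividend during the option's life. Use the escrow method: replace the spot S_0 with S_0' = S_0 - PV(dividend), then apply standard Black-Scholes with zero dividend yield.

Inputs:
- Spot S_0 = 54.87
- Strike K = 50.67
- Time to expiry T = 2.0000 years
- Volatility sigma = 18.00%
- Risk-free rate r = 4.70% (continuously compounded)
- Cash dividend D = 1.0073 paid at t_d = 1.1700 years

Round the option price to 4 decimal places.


Answer: Price = 9.8789

Derivation:
PV(D) = D * exp(-r * t_d) = 1.0073 * 0.94649461 = 0.95340402
S_0' = S_0 - PV(D) = 54.8700 - 0.95340402 = 53.91659598
d1 = (ln(S_0'/K) + (r + sigma^2/2)*T) / (sigma*sqrt(T)) = 0.74051488
d2 = d1 - sigma*sqrt(T) = 0.48595644
exp(-rT) = 0.91028276
N(d1) = 0.77050618; N(d2) = 0.68650098
C = S_0' * N(d1) - K * exp(-rT) * N(d2) = 53.91659598 * 0.77050618 - 50.6700 * 0.91028276 * 0.68650098 = 9.8789


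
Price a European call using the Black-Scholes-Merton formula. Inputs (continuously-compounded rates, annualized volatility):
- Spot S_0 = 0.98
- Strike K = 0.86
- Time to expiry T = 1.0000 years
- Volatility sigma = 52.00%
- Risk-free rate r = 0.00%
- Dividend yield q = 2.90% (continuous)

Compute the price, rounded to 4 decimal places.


Answer: Price = 0.2353

Derivation:
d1 = (ln(S/K) + (r - q + 0.5*sigma^2) * T) / (sigma * sqrt(T)) = 0.45542343
d2 = d1 - sigma * sqrt(T) = -0.06457657
exp(-rT) = 1.00000000; exp(-qT) = 0.97141646
C = S_0 * exp(-qT) * N(d1) - K * exp(-rT) * N(d2)
N(d1) = 0.67559768; N(d2) = 0.47425557
C = 0.9800 * 0.97141646 * 0.67559768 - 0.8600 * 1.00000000 * 0.47425557 = 0.2353


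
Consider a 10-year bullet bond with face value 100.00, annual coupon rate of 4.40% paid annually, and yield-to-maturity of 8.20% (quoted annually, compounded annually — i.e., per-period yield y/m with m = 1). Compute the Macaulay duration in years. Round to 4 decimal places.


Answer: Macaulay duration = 7.9861 years

Derivation:
Coupon per period c = face * coupon_rate / m = 4.400000
Periods per year m = 1; per-period yield y/m = 0.082000
Number of cashflows N = 10
Cashflows (t years, CF_t, discount factor 1/(1+y/m)^(m*t), PV):
  t = 1.0000: CF_t = 4.400000, DF = 0.924214, PV = 4.066543
  t = 2.0000: CF_t = 4.400000, DF = 0.854172, PV = 3.758358
  t = 3.0000: CF_t = 4.400000, DF = 0.789438, PV = 3.473529
  t = 4.0000: CF_t = 4.400000, DF = 0.729610, PV = 3.210285
  t = 5.0000: CF_t = 4.400000, DF = 0.674316, PV = 2.966992
  t = 6.0000: CF_t = 4.400000, DF = 0.623213, PV = 2.742137
  t = 7.0000: CF_t = 4.400000, DF = 0.575982, PV = 2.534322
  t = 8.0000: CF_t = 4.400000, DF = 0.532331, PV = 2.342257
  t = 9.0000: CF_t = 4.400000, DF = 0.491988, PV = 2.164748
  t = 10.0000: CF_t = 104.400000, DF = 0.454703, PV = 47.470946
Price P = sum_t PV_t = 74.730118
Macaulay numerator sum_t t * PV_t:
  t * PV_t at t = 1.0000: 4.066543
  t * PV_t at t = 2.0000: 7.516716
  t * PV_t at t = 3.0000: 10.420586
  t * PV_t at t = 4.0000: 12.841141
  t * PV_t at t = 5.0000: 14.834960
  t * PV_t at t = 6.0000: 16.452821
  t * PV_t at t = 7.0000: 17.740256
  t * PV_t at t = 8.0000: 18.738058
  t * PV_t at t = 9.0000: 19.482731
  t * PV_t at t = 10.0000: 474.709465
Macaulay duration D = (sum_t t * PV_t) / P = 596.803278 / 74.730118 = 7.986114


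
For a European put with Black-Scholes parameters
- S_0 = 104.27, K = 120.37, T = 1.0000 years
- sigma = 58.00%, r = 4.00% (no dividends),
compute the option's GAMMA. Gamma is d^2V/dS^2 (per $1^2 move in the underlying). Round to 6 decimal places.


d1 = 0.1114023386; d2 = -0.4685976614
phi(d1) = 0.3964744124; exp(-qT) = 1.0000000000; exp(-rT) = 0.9607894392
Gamma = exp(-qT) * phi(d1) / (S * sigma * sqrt(T)) = 1.0000000000 * 0.3964744124 / (104.2700 * 0.5800 * 1.0000000000) = 0.006556

Answer: Gamma = 0.006556


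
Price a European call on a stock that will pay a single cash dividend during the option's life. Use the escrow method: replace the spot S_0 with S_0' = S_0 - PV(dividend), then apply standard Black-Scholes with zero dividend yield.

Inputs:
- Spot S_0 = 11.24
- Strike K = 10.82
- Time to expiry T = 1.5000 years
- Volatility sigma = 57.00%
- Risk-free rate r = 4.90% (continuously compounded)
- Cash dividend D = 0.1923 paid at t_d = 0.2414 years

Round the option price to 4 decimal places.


PV(D) = D * exp(-r * t_d) = 0.1923 * 0.98824108 = 0.19003876
S_0' = S_0 - PV(D) = 11.2400 - 0.19003876 = 11.04996124
d1 = (ln(S_0'/K) + (r + sigma^2/2)*T) / (sigma*sqrt(T)) = 0.48446273
d2 = d1 - sigma*sqrt(T) = -0.21364185
exp(-rT) = 0.92913615
N(d1) = 0.68597124; N(d2) = 0.41541318
C = S_0' * N(d1) - K * exp(-rT) * N(d2) = 11.04996124 * 0.68597124 - 10.8200 * 0.92913615 * 0.41541318 = 3.4037

Answer: Price = 3.4037


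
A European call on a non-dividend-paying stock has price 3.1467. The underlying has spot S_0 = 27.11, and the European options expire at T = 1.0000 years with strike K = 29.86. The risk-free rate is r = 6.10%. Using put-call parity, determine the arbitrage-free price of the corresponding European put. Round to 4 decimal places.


Answer: Put price = 4.1297

Derivation:
Put-call parity: C - P = S_0 * exp(-qT) - K * exp(-rT).
S_0 * exp(-qT) = 27.1100 * 1.00000000 = 27.11000000
K * exp(-rT) = 29.8600 * 0.94082324 = 28.09298194
P = C - S*exp(-qT) + K*exp(-rT)
P = 3.1467 - 27.11000000 + 28.09298194 = 4.1297


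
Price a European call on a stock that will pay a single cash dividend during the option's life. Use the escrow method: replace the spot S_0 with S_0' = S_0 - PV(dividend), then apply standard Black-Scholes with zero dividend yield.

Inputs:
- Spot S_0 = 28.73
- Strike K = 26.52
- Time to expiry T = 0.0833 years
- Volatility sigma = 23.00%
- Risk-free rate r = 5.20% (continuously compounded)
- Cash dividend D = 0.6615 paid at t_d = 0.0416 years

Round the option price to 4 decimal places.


Answer: Price = 1.8392

Derivation:
PV(D) = D * exp(-r * t_d) = 0.6615 * 0.99783914 = 0.66007059
S_0' = S_0 - PV(D) = 28.7300 - 0.66007059 = 28.06992941
d1 = (ln(S_0'/K) + (r + sigma^2/2)*T) / (sigma*sqrt(T)) = 0.95409290
d2 = d1 - sigma*sqrt(T) = 0.88771090
exp(-rT) = 0.99567777
N(d1) = 0.82998169; N(d2) = 0.81265186
C = S_0' * N(d1) - K * exp(-rT) * N(d2) = 28.06992941 * 0.82998169 - 26.5200 * 0.99567777 * 0.81265186 = 1.8392


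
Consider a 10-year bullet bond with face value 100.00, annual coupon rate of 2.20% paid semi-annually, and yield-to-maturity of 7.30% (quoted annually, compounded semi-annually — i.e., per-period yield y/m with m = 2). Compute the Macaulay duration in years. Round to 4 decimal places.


Coupon per period c = face * coupon_rate / m = 1.100000
Periods per year m = 2; per-period yield y/m = 0.036500
Number of cashflows N = 20
Cashflows (t years, CF_t, discount factor 1/(1+y/m)^(m*t), PV):
  t = 0.5000: CF_t = 1.100000, DF = 0.964785, PV = 1.061264
  t = 1.0000: CF_t = 1.100000, DF = 0.930811, PV = 1.023892
  t = 1.5000: CF_t = 1.100000, DF = 0.898033, PV = 0.987836
  t = 2.0000: CF_t = 1.100000, DF = 0.866409, PV = 0.953050
  t = 2.5000: CF_t = 1.100000, DF = 0.835898, PV = 0.919488
  t = 3.0000: CF_t = 1.100000, DF = 0.806462, PV = 0.887109
  t = 3.5000: CF_t = 1.100000, DF = 0.778063, PV = 0.855869
  t = 4.0000: CF_t = 1.100000, DF = 0.750664, PV = 0.825730
  t = 4.5000: CF_t = 1.100000, DF = 0.724230, PV = 0.796653
  t = 5.0000: CF_t = 1.100000, DF = 0.698726, PV = 0.768599
  t = 5.5000: CF_t = 1.100000, DF = 0.674121, PV = 0.741533
  t = 6.0000: CF_t = 1.100000, DF = 0.650382, PV = 0.715420
  t = 6.5000: CF_t = 1.100000, DF = 0.627479, PV = 0.690227
  t = 7.0000: CF_t = 1.100000, DF = 0.605382, PV = 0.665921
  t = 7.5000: CF_t = 1.100000, DF = 0.584064, PV = 0.642470
  t = 8.0000: CF_t = 1.100000, DF = 0.563496, PV = 0.619846
  t = 8.5000: CF_t = 1.100000, DF = 0.543653, PV = 0.598018
  t = 9.0000: CF_t = 1.100000, DF = 0.524508, PV = 0.576959
  t = 9.5000: CF_t = 1.100000, DF = 0.506038, PV = 0.556642
  t = 10.0000: CF_t = 101.100000, DF = 0.488218, PV = 49.358849
Price P = sum_t PV_t = 64.245374
Macaulay numerator sum_t t * PV_t:
  t * PV_t at t = 0.5000: 0.530632
  t * PV_t at t = 1.0000: 1.023892
  t * PV_t at t = 1.5000: 1.481754
  t * PV_t at t = 2.0000: 1.906099
  t * PV_t at t = 2.5000: 2.298720
  t * PV_t at t = 3.0000: 2.661326
  t * PV_t at t = 3.5000: 2.995543
  t * PV_t at t = 4.0000: 3.302921
  t * PV_t at t = 4.5000: 3.584936
  t * PV_t at t = 5.0000: 3.842993
  t * PV_t at t = 5.5000: 4.078430
  t * PV_t at t = 6.0000: 4.292519
  t * PV_t at t = 6.5000: 4.486473
  t * PV_t at t = 7.0000: 4.661444
  t * PV_t at t = 7.5000: 4.818528
  t * PV_t at t = 8.0000: 4.958768
  t * PV_t at t = 8.5000: 5.083156
  t * PV_t at t = 9.0000: 5.192634
  t * PV_t at t = 9.5000: 5.288098
  t * PV_t at t = 10.0000: 493.588494
Macaulay duration D = (sum_t t * PV_t) / P = 560.077359 / 64.245374 = 8.717785

Answer: Macaulay duration = 8.7178 years


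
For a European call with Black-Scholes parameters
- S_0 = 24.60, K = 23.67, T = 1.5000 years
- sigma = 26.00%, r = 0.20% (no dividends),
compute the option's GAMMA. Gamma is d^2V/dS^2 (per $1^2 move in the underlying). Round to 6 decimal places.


Answer: Gamma = 0.048836

Derivation:
d1 = 0.2896616442; d2 = -0.0287720224
phi(d1) = 0.3825520842; exp(-qT) = 1.0000000000; exp(-rT) = 0.9970044955
Gamma = exp(-qT) * phi(d1) / (S * sigma * sqrt(T)) = 1.0000000000 * 0.3825520842 / (24.6000 * 0.2600 * 1.2247448714) = 0.048836


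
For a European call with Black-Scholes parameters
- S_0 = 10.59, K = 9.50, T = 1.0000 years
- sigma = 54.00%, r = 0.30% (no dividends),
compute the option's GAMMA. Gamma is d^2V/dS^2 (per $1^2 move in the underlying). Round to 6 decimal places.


d1 = 0.4767006685; d2 = -0.0632993315
phi(d1) = 0.3560940859; exp(-qT) = 1.0000000000; exp(-rT) = 0.9970044955
Gamma = exp(-qT) * phi(d1) / (S * sigma * sqrt(T)) = 1.0000000000 * 0.3560940859 / (10.5900 * 0.5400 * 1.0000000000) = 0.062269

Answer: Gamma = 0.062269


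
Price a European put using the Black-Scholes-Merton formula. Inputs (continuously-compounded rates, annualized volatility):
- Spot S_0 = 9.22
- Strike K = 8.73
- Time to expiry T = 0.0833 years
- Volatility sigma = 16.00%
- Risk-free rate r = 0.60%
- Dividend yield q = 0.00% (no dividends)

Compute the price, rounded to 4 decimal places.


d1 = (ln(S/K) + (r - q + 0.5*sigma^2) * T) / (sigma * sqrt(T)) = 1.21648307
d2 = d1 - sigma * sqrt(T) = 1.17030429
exp(-rT) = 0.99950032; exp(-qT) = 1.00000000
P = K * exp(-rT) * N(-d2) - S_0 * exp(-qT) * N(-d1)
N(-d1) = 0.11190048; N(-d2) = 0.12093927
P = 8.7300 * 0.99950032 * 0.12093927 - 9.2200 * 1.00000000 * 0.11190048 = 0.0235

Answer: Price = 0.0235


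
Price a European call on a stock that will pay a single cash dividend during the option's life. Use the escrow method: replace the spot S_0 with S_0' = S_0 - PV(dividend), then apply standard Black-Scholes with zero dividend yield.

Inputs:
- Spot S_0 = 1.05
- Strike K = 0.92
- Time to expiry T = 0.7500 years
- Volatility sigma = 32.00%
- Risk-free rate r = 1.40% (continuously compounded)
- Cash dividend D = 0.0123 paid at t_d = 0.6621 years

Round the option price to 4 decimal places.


Answer: Price = 0.1827

Derivation:
PV(D) = D * exp(-r * t_d) = 0.0123 * 0.99077343 = 0.01218651
S_0' = S_0 - PV(D) = 1.0500 - 0.01218651 = 1.03781349
d1 = (ln(S_0'/K) + (r + sigma^2/2)*T) / (sigma*sqrt(T)) = 0.61126127
d2 = d1 - sigma*sqrt(T) = 0.33413314
exp(-rT) = 0.98955493
N(d1) = 0.72948669; N(d2) = 0.63086045
C = S_0' * N(d1) - K * exp(-rT) * N(d2) = 1.03781349 * 0.72948669 - 0.9200 * 0.98955493 * 0.63086045 = 0.1827


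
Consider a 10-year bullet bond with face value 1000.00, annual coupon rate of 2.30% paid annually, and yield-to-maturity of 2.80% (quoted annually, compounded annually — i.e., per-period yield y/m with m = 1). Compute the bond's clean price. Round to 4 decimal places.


Answer: Price = 956.9103

Derivation:
Coupon per period c = face * coupon_rate / m = 23.000000
Periods per year m = 1; per-period yield y/m = 0.028000
Number of cashflows N = 10
Cashflows (t years, CF_t, discount factor 1/(1+y/m)^(m*t), PV):
  t = 1.0000: CF_t = 23.000000, DF = 0.972763, PV = 22.373541
  t = 2.0000: CF_t = 23.000000, DF = 0.946267, PV = 21.764145
  t = 3.0000: CF_t = 23.000000, DF = 0.920493, PV = 21.171347
  t = 4.0000: CF_t = 23.000000, DF = 0.895422, PV = 20.594696
  t = 5.0000: CF_t = 23.000000, DF = 0.871033, PV = 20.033751
  t = 6.0000: CF_t = 23.000000, DF = 0.847308, PV = 19.488084
  t = 7.0000: CF_t = 23.000000, DF = 0.824230, PV = 18.957280
  t = 8.0000: CF_t = 23.000000, DF = 0.801780, PV = 18.440934
  t = 9.0000: CF_t = 23.000000, DF = 0.779941, PV = 17.938652
  t = 10.0000: CF_t = 1023.000000, DF = 0.758698, PV = 776.147901
Price P = sum_t PV_t = 956.910330


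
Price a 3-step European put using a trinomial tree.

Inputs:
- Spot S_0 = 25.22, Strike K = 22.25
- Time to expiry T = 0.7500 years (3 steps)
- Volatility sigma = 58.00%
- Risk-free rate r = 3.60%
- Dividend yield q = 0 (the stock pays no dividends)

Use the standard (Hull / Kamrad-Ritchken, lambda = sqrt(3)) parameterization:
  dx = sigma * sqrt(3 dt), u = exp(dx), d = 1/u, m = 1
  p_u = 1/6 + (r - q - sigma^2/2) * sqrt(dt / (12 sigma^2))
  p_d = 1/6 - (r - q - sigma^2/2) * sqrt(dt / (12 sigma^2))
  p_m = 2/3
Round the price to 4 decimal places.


Answer: Price = V(0,0) = 3.0566

Derivation:
dt = T/N = 0.250000; dx = sigma*sqrt(3*dt) = 0.502295
u = exp(dx) = 1.652509; d = 1/u = 0.605140
p_u = 0.133768, p_m = 0.666667, p_d = 0.199566
Discount per step: exp(-r*dt) = 0.991040
Stock lattice S(k, j) with j the centered position index:
  k=0: S(0,+0) = 25.2200
  k=1: S(1,-1) = 15.2616; S(1,+0) = 25.2200; S(1,+1) = 41.6763
  k=2: S(2,-2) = 9.2354; S(2,-1) = 15.2616; S(2,+0) = 25.2200; S(2,+1) = 41.6763; S(2,+2) = 68.8704
  k=3: S(3,-3) = 5.5887; S(3,-2) = 9.2354; S(3,-1) = 15.2616; S(3,+0) = 25.2200; S(3,+1) = 41.6763; S(3,+2) = 68.8704; S(3,+3) = 113.8090
Terminal payoffs V(N, j) = max(K - S_T, 0):
  V(3,-3) = 16.661264; V(3,-2) = 13.014564; V(3,-1) = 6.988358; V(3,+0) = 0.000000; V(3,+1) = 0.000000; V(3,+2) = 0.000000; V(3,+3) = 0.000000
Backward induction: V(k, j) = exp(-r*dt) * [p_u * V(k+1, j+1) + p_m * V(k+1, j) + p_d * V(k+1, j-1)]
  V(2,-2) = exp(-r*dt) * [p_u*6.988358 + p_m*13.014564 + p_d*16.661264] = 12.820305
  V(2,-1) = exp(-r*dt) * [p_u*0.000000 + p_m*6.988358 + p_d*13.014564] = 7.191153
  V(2,+0) = exp(-r*dt) * [p_u*0.000000 + p_m*0.000000 + p_d*6.988358] = 1.382141
  V(2,+1) = exp(-r*dt) * [p_u*0.000000 + p_m*0.000000 + p_d*0.000000] = 0.000000
  V(2,+2) = exp(-r*dt) * [p_u*0.000000 + p_m*0.000000 + p_d*0.000000] = 0.000000
  V(1,-1) = exp(-r*dt) * [p_u*1.382141 + p_m*7.191153 + p_d*12.820305] = 7.469948
  V(1,+0) = exp(-r*dt) * [p_u*0.000000 + p_m*1.382141 + p_d*7.191153] = 2.335421
  V(1,+1) = exp(-r*dt) * [p_u*0.000000 + p_m*0.000000 + p_d*1.382141] = 0.273357
  V(0,+0) = exp(-r*dt) * [p_u*0.273357 + p_m*2.335421 + p_d*7.469948] = 3.056625


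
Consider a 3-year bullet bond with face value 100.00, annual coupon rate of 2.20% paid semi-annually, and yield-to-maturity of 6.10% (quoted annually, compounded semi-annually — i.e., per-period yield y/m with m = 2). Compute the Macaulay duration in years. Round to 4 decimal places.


Coupon per period c = face * coupon_rate / m = 1.100000
Periods per year m = 2; per-period yield y/m = 0.030500
Number of cashflows N = 6
Cashflows (t years, CF_t, discount factor 1/(1+y/m)^(m*t), PV):
  t = 0.5000: CF_t = 1.100000, DF = 0.970403, PV = 1.067443
  t = 1.0000: CF_t = 1.100000, DF = 0.941681, PV = 1.035850
  t = 1.5000: CF_t = 1.100000, DF = 0.913810, PV = 1.005191
  t = 2.0000: CF_t = 1.100000, DF = 0.886764, PV = 0.975440
  t = 2.5000: CF_t = 1.100000, DF = 0.860518, PV = 0.946570
  t = 3.0000: CF_t = 101.100000, DF = 0.835049, PV = 84.423466
Price P = sum_t PV_t = 89.453960
Macaulay numerator sum_t t * PV_t:
  t * PV_t at t = 0.5000: 0.533721
  t * PV_t at t = 1.0000: 1.035850
  t * PV_t at t = 1.5000: 1.507787
  t * PV_t at t = 2.0000: 1.950881
  t * PV_t at t = 2.5000: 2.366425
  t * PV_t at t = 3.0000: 253.270398
Macaulay duration D = (sum_t t * PV_t) / P = 260.665062 / 89.453960 = 2.913958

Answer: Macaulay duration = 2.9140 years


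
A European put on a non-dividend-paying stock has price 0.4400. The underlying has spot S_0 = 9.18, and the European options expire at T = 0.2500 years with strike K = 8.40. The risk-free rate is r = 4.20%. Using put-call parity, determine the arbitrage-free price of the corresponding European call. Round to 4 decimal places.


Put-call parity: C - P = S_0 * exp(-qT) - K * exp(-rT).
S_0 * exp(-qT) = 9.1800 * 1.00000000 = 9.18000000
K * exp(-rT) = 8.4000 * 0.98955493 = 8.31226143
C = P + S*exp(-qT) - K*exp(-rT)
C = 0.4400 + 9.18000000 - 8.31226143 = 1.3077

Answer: Call price = 1.3077


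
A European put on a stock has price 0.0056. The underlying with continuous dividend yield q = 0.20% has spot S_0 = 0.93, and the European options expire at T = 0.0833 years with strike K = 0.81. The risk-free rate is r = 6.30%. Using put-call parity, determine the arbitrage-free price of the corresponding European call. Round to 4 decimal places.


Put-call parity: C - P = S_0 * exp(-qT) - K * exp(-rT).
S_0 * exp(-qT) = 0.9300 * 0.99983341 = 0.92984507
K * exp(-rT) = 0.8100 * 0.99476585 = 0.80576034
C = P + S*exp(-qT) - K*exp(-rT)
C = 0.0056 + 0.92984507 - 0.80576034 = 0.1297

Answer: Call price = 0.1297


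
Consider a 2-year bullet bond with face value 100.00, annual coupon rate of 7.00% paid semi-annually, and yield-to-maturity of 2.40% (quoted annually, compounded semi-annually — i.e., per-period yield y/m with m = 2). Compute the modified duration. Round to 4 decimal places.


Answer: Modified duration = 1.8829

Derivation:
Coupon per period c = face * coupon_rate / m = 3.500000
Periods per year m = 2; per-period yield y/m = 0.012000
Number of cashflows N = 4
Cashflows (t years, CF_t, discount factor 1/(1+y/m)^(m*t), PV):
  t = 0.5000: CF_t = 3.500000, DF = 0.988142, PV = 3.458498
  t = 1.0000: CF_t = 3.500000, DF = 0.976425, PV = 3.417488
  t = 1.5000: CF_t = 3.500000, DF = 0.964847, PV = 3.376965
  t = 2.0000: CF_t = 103.500000, DF = 0.953406, PV = 98.677537
Price P = sum_t PV_t = 108.930488
First compute Macaulay numerator sum_t t * PV_t:
  t * PV_t at t = 0.5000: 1.729249
  t * PV_t at t = 1.0000: 3.417488
  t * PV_t at t = 1.5000: 5.065447
  t * PV_t at t = 2.0000: 197.355073
Macaulay duration D = 207.567258 / 108.930488 = 1.905502
Modified duration = D / (1 + y/m) = 1.905502 / (1 + 0.012000) = 1.882907


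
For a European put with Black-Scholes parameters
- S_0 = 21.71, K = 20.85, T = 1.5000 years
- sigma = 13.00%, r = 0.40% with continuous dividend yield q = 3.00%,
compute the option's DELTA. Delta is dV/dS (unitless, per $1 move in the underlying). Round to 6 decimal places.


Answer: Delta = -0.444282

Derivation:
d1 = 0.0885210147; d2 = -0.0706958185
phi(d1) = 0.3973822885; exp(-qT) = 0.9559974818; exp(-rT) = 0.9940179641
N(-d1) = 0.4647312913
Delta = -exp(-qT) * N(-d1) = -0.9559974818 * 0.4647312913 = -0.444282


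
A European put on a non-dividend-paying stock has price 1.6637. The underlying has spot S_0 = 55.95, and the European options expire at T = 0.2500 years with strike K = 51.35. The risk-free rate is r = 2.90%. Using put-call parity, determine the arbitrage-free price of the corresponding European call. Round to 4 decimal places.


Answer: Call price = 6.6346

Derivation:
Put-call parity: C - P = S_0 * exp(-qT) - K * exp(-rT).
S_0 * exp(-qT) = 55.9500 * 1.00000000 = 55.95000000
K * exp(-rT) = 51.3500 * 0.99277622 = 50.97905879
C = P + S*exp(-qT) - K*exp(-rT)
C = 1.6637 + 55.95000000 - 50.97905879 = 6.6346


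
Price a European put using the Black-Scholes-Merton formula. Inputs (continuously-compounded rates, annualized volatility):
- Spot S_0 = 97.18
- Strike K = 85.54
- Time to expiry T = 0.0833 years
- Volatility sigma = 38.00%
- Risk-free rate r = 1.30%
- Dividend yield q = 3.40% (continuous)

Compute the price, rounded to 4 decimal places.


Answer: Price = 0.6225

Derivation:
d1 = (ln(S/K) + (r - q + 0.5*sigma^2) * T) / (sigma * sqrt(T)) = 1.20215414
d2 = d1 - sigma * sqrt(T) = 1.09247953
exp(-rT) = 0.99891769; exp(-qT) = 0.99717181
P = K * exp(-rT) * N(-d2) - S_0 * exp(-qT) * N(-d1)
N(-d1) = 0.11465191; N(-d2) = 0.13731119
P = 85.5400 * 0.99891769 * 0.13731119 - 97.1800 * 0.99717181 * 0.11465191 = 0.6225


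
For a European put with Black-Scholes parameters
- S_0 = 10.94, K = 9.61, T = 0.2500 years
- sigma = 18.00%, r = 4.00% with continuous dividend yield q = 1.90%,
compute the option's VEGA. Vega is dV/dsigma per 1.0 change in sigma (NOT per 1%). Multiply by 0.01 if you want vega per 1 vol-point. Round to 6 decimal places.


d1 = 1.5435730446; d2 = 1.4535730446
phi(d1) = 0.1212079752; exp(-qT) = 0.9952612634; exp(-rT) = 0.9900498337
Vega = S * exp(-qT) * phi(d1) * sqrt(T) = 10.9400 * 0.9952612634 * 0.1212079752 * 0.5000000000 = 0.659866

Answer: Vega = 0.659866


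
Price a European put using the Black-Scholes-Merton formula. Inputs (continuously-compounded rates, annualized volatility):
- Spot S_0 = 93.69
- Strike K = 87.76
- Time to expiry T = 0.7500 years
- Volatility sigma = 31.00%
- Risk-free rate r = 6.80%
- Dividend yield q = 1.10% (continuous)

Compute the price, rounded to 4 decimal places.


Answer: Price = 5.3999

Derivation:
d1 = (ln(S/K) + (r - q + 0.5*sigma^2) * T) / (sigma * sqrt(T)) = 0.53702196
d2 = d1 - sigma * sqrt(T) = 0.26855408
exp(-rT) = 0.95027867; exp(-qT) = 0.99178394
P = K * exp(-rT) * N(-d2) - S_0 * exp(-qT) * N(-d1)
N(-d1) = 0.29562622; N(-d2) = 0.39413643
P = 87.7600 * 0.95027867 * 0.39413643 - 93.6900 * 0.99178394 * 0.29562622 = 5.3999


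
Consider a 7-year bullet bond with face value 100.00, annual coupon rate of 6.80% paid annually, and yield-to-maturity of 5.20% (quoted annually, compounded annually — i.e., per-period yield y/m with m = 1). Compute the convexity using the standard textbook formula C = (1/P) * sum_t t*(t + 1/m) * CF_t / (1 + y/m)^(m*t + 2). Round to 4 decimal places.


Answer: Convexity = 39.6726

Derivation:
Coupon per period c = face * coupon_rate / m = 6.800000
Periods per year m = 1; per-period yield y/m = 0.052000
Number of cashflows N = 7
Cashflows (t years, CF_t, discount factor 1/(1+y/m)^(m*t), PV):
  t = 1.0000: CF_t = 6.800000, DF = 0.950570, PV = 6.463878
  t = 2.0000: CF_t = 6.800000, DF = 0.903584, PV = 6.144371
  t = 3.0000: CF_t = 6.800000, DF = 0.858920, PV = 5.840657
  t = 4.0000: CF_t = 6.800000, DF = 0.816464, PV = 5.551955
  t = 5.0000: CF_t = 6.800000, DF = 0.776106, PV = 5.277524
  t = 6.0000: CF_t = 6.800000, DF = 0.737744, PV = 5.016658
  t = 7.0000: CF_t = 106.800000, DF = 0.701277, PV = 74.896423
Price P = sum_t PV_t = 109.191466
Convexity numerator sum_t t*(t + 1/m) * CF_t / (1+y/m)^(m*t + 2):
  t = 1.0000: term = 11.681314
  t = 2.0000: term = 33.311731
  t = 3.0000: term = 63.330288
  t = 4.0000: term = 100.333155
  t = 5.0000: term = 143.060582
  t = 6.0000: term = 190.384805
  t = 7.0000: term = 3789.811605
Convexity = (1/P) * sum = 4331.913481 / 109.191466 = 39.672638


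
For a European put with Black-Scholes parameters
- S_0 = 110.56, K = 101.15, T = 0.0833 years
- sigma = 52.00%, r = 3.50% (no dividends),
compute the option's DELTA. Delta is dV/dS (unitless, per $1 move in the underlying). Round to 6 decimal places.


Answer: Delta = -0.245987

Derivation:
d1 = 0.6871717648; d2 = 0.5370907201
phi(d1) = 0.3150446039; exp(-qT) = 1.0000000000; exp(-rT) = 0.9970887459
N(-d1) = 0.2459872474
Delta = -exp(-qT) * N(-d1) = -1.0000000000 * 0.2459872474 = -0.245987


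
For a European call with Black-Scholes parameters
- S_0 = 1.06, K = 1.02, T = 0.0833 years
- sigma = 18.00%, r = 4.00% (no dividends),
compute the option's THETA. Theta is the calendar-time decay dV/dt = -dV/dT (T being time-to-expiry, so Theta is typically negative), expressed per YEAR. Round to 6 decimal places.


Answer: Theta = -0.125195

Derivation:
d1 = 0.8305447850; d2 = 0.7785936541
phi(d1) = 0.2825666426; exp(-qT) = 1.0000000000; exp(-rT) = 0.9966735450
Theta = -S*exp(-qT)*phi(d1)*sigma/(2*sqrt(T)) - r*K*exp(-rT)*N(d2) + q*S*exp(-qT)*N(d1)
N(d1) = 0.7968845811; N(d2) = 0.7818904408; sqrt(T) = 0.2886173938
Term 1 = -1.0600 * 1.0000000000 * 0.2825666426 * 0.1800 / (2 * 0.2886173938) = -0.0933999762
Term 2 = -0.0400 * 1.0200 * 0.9966735450 * 0.7818904408 = -0.0317950123
Term 3 = 0 (no dividend yield, q = 0)
Theta = -0.0933999762 + (-0.0317950123) + (0.0000000000) = -0.125195


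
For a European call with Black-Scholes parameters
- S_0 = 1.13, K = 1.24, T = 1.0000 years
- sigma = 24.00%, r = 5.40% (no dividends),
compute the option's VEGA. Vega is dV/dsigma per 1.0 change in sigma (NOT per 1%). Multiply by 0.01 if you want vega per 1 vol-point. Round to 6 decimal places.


Answer: Vega = 0.450406

Derivation:
d1 = -0.0420572787; d2 = -0.2820572787
phi(d1) = 0.3985896089; exp(-qT) = 1.0000000000; exp(-rT) = 0.9474321065
Vega = S * exp(-qT) * phi(d1) * sqrt(T) = 1.1300 * 1.0000000000 * 0.3985896089 * 1.0000000000 = 0.450406


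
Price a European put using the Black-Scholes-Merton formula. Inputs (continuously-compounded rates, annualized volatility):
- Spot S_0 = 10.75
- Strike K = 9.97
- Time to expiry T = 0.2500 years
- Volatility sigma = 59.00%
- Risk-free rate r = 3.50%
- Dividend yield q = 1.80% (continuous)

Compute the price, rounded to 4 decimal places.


d1 = (ln(S/K) + (r - q + 0.5*sigma^2) * T) / (sigma * sqrt(T)) = 0.41724634
d2 = d1 - sigma * sqrt(T) = 0.12224634
exp(-rT) = 0.99128817; exp(-qT) = 0.99551011
P = K * exp(-rT) * N(-d2) - S_0 * exp(-qT) * N(-d1)
N(-d1) = 0.33824912; N(-d2) = 0.45135196
P = 9.9700 * 0.99128817 * 0.45135196 - 10.7500 * 0.99551011 * 0.33824912 = 0.8409

Answer: Price = 0.8409


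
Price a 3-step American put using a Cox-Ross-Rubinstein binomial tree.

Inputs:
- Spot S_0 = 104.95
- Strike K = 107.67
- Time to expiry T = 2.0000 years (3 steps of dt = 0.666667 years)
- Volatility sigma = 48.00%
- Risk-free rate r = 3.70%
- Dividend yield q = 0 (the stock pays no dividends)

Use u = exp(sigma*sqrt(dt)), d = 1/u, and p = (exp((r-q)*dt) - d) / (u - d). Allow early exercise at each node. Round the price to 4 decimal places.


Answer: Price = V(0,0) = 27.6842

Derivation:
dt = T/N = 0.666667
u = exp(sigma*sqrt(dt)) = 1.479817; d = 1/u = 0.675759
p = (exp((r-q)*dt) - d) / (u - d) = 0.434315
Discount per step: exp(-r*dt) = 0.975635
Stock lattice S(k, i) with i counting down-moves:
  k=0: S(0,0) = 104.9500
  k=1: S(1,0) = 155.3068; S(1,1) = 70.9209
  k=2: S(2,0) = 229.8256; S(2,1) = 104.9500; S(2,2) = 47.9255
  k=3: S(3,0) = 340.0998; S(3,1) = 155.3068; S(3,2) = 70.9209; S(3,3) = 32.3861
Terminal payoffs V(N, i) = max(K - S_T, 0):
  V(3,0) = 0.000000; V(3,1) = 0.000000; V(3,2) = 36.749063; V(3,3) = 75.283911
Backward induction: V(k, i) = exp(-r*dt) * [p * V(k+1, i) + (1-p) * V(k+1, i+1)]; then take max(V_cont, immediate exercise) for American.
  V(2,0) = exp(-r*dt) * [p*0.000000 + (1-p)*0.000000] = 0.000000; exercise = 0.000000; V(2,0) = max -> 0.000000
  V(2,1) = exp(-r*dt) * [p*0.000000 + (1-p)*36.749063] = 20.281893; exercise = 2.720000; V(2,1) = max -> 20.281893
  V(2,2) = exp(-r*dt) * [p*36.749063 + (1-p)*75.283911] = 57.121147; exercise = 59.744519; V(2,2) = max -> 59.744519
  V(1,0) = exp(-r*dt) * [p*0.000000 + (1-p)*20.281893] = 11.193624; exercise = 0.000000; V(1,0) = max -> 11.193624
  V(1,1) = exp(-r*dt) * [p*20.281893 + (1-p)*59.744519] = 41.567241; exercise = 36.749063; V(1,1) = max -> 41.567241
  V(0,0) = exp(-r*dt) * [p*11.193624 + (1-p)*41.567241] = 27.684161; exercise = 2.720000; V(0,0) = max -> 27.684161


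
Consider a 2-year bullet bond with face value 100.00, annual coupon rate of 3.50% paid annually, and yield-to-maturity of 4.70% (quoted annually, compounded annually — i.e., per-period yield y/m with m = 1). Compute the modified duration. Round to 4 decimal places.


Answer: Modified duration = 1.8776

Derivation:
Coupon per period c = face * coupon_rate / m = 3.500000
Periods per year m = 1; per-period yield y/m = 0.047000
Number of cashflows N = 2
Cashflows (t years, CF_t, discount factor 1/(1+y/m)^(m*t), PV):
  t = 1.0000: CF_t = 3.500000, DF = 0.955110, PV = 3.342884
  t = 2.0000: CF_t = 103.500000, DF = 0.912235, PV = 94.416302
Price P = sum_t PV_t = 97.759186
First compute Macaulay numerator sum_t t * PV_t:
  t * PV_t at t = 1.0000: 3.342884
  t * PV_t at t = 2.0000: 188.832604
Macaulay duration D = 192.175488 / 97.759186 = 1.965805
Modified duration = D / (1 + y/m) = 1.965805 / (1 + 0.047000) = 1.877560


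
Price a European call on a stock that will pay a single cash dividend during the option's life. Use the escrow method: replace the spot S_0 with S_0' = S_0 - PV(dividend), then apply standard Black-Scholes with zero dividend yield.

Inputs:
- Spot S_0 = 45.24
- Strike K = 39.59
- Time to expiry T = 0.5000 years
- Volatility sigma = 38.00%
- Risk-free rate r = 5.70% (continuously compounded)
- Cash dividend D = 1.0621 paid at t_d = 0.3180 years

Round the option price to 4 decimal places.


Answer: Price = 7.8479

Derivation:
PV(D) = D * exp(-r * t_d) = 1.0621 * 0.98203729 = 1.04302180
S_0' = S_0 - PV(D) = 45.2400 - 1.04302180 = 44.19697820
d1 = (ln(S_0'/K) + (r + sigma^2/2)*T) / (sigma*sqrt(T)) = 0.65009112
d2 = d1 - sigma*sqrt(T) = 0.38139054
exp(-rT) = 0.97190229
N(d1) = 0.74218332; N(d2) = 0.64854326
C = S_0' * N(d1) - K * exp(-rT) * N(d2) = 44.19697820 * 0.74218332 - 39.5900 * 0.97190229 * 0.64854326 = 7.8479


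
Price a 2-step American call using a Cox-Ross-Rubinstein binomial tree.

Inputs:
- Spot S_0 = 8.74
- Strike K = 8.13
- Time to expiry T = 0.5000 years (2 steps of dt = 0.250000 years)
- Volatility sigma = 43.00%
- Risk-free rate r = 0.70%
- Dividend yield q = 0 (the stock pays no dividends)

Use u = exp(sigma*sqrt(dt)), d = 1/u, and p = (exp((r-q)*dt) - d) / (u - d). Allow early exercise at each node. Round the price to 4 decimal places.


Answer: Price = V(0,0) = 1.3740

Derivation:
dt = T/N = 0.250000
u = exp(sigma*sqrt(dt)) = 1.239862; d = 1/u = 0.806541
p = (exp((r-q)*dt) - d) / (u - d) = 0.450498
Discount per step: exp(-r*dt) = 0.998252
Stock lattice S(k, i) with i counting down-moves:
  k=0: S(0,0) = 8.7400
  k=1: S(1,0) = 10.8364; S(1,1) = 7.0492
  k=2: S(2,0) = 13.4356; S(2,1) = 8.7400; S(2,2) = 5.6854
Terminal payoffs V(N, i) = max(S_T - K, 0):
  V(2,0) = 5.305631; V(2,1) = 0.610000; V(2,2) = 0.000000
Backward induction: V(k, i) = exp(-r*dt) * [p * V(k+1, i) + (1-p) * V(k+1, i+1)]; then take max(V_cont, immediate exercise) for American.
  V(1,0) = exp(-r*dt) * [p*5.305631 + (1-p)*0.610000] = 2.720608; exercise = 2.706393; V(1,0) = max -> 2.720608
  V(1,1) = exp(-r*dt) * [p*0.610000 + (1-p)*0.000000] = 0.274323; exercise = 0.000000; V(1,1) = max -> 0.274323
  V(0,0) = exp(-r*dt) * [p*2.720608 + (1-p)*0.274323] = 1.373964; exercise = 0.610000; V(0,0) = max -> 1.373964


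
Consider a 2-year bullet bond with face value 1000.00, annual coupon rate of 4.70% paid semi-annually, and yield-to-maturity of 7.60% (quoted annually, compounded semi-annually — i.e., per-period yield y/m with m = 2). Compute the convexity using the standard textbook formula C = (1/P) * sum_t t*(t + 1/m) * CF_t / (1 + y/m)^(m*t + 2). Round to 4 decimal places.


Answer: Convexity = 4.4248

Derivation:
Coupon per period c = face * coupon_rate / m = 23.500000
Periods per year m = 2; per-period yield y/m = 0.038000
Number of cashflows N = 4
Cashflows (t years, CF_t, discount factor 1/(1+y/m)^(m*t), PV):
  t = 0.5000: CF_t = 23.500000, DF = 0.963391, PV = 22.639692
  t = 1.0000: CF_t = 23.500000, DF = 0.928122, PV = 21.810878
  t = 1.5000: CF_t = 23.500000, DF = 0.894145, PV = 21.012407
  t = 2.0000: CF_t = 1023.500000, DF = 0.861411, PV = 881.654509
Price P = sum_t PV_t = 947.117486
Convexity numerator sum_t t*(t + 1/m) * CF_t / (1+y/m)^(m*t + 2):
  t = 0.5000: term = 10.506203
  t = 1.0000: term = 30.364750
  t = 1.5000: term = 58.506262
  t = 2.0000: term = 4091.416858
Convexity = (1/P) * sum = 4190.794073 / 947.117486 = 4.424788


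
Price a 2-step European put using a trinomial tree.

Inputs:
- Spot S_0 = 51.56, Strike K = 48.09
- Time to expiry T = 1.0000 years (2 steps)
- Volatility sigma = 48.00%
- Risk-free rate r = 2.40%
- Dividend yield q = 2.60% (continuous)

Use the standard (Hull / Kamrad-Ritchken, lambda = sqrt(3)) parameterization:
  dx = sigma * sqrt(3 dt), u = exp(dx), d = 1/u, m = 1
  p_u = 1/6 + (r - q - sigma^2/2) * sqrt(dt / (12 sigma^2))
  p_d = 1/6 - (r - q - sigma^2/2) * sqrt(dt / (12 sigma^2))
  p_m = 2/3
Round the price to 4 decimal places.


dt = T/N = 0.500000; dx = sigma*sqrt(3*dt) = 0.587878
u = exp(dx) = 1.800164; d = 1/u = 0.555505
p_u = 0.116826, p_m = 0.666667, p_d = 0.216507
Discount per step: exp(-r*dt) = 0.988072
Stock lattice S(k, j) with j the centered position index:
  k=0: S(0,+0) = 51.5600
  k=1: S(1,-1) = 28.6418; S(1,+0) = 51.5600; S(1,+1) = 92.8164
  k=2: S(2,-2) = 15.9107; S(2,-1) = 28.6418; S(2,+0) = 51.5600; S(2,+1) = 92.8164; S(2,+2) = 167.0848
Terminal payoffs V(N, j) = max(K - S_T, 0):
  V(2,-2) = 32.179312; V(2,-1) = 19.448158; V(2,+0) = 0.000000; V(2,+1) = 0.000000; V(2,+2) = 0.000000
Backward induction: V(k, j) = exp(-r*dt) * [p_u * V(k+1, j+1) + p_m * V(k+1, j) + p_d * V(k+1, j-1)]
  V(1,-1) = exp(-r*dt) * [p_u*0.000000 + p_m*19.448158 + p_d*32.179312] = 19.694724
  V(1,+0) = exp(-r*dt) * [p_u*0.000000 + p_m*0.000000 + p_d*19.448158] = 4.160436
  V(1,+1) = exp(-r*dt) * [p_u*0.000000 + p_m*0.000000 + p_d*0.000000] = 0.000000
  V(0,+0) = exp(-r*dt) * [p_u*0.000000 + p_m*4.160436 + p_d*19.694724] = 6.953722

Answer: Price = V(0,0) = 6.9537
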